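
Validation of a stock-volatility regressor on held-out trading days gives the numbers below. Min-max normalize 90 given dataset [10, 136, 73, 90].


min=10, max=136
(90-10)/(136-10) = 80/126 = 0.6349

0.6349


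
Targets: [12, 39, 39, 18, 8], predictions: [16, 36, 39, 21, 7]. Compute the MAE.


Absolute errors: |12-16|=4, |39-36|=3, |39-39|=0, |18-21|=3, |8-7|=1
Sum = 11
MAE = 11/5 = 11/5

11/5


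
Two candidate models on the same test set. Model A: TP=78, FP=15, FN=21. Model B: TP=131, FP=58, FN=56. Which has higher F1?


Model A: P=78/93=0.8387, R=78/99=0.7879, F1=2PR/(P+R)=2TP/(2TP+FP+FN)=156/192=0.8125
Model B: P=131/189=0.6931, R=131/187=0.7005, F1=2PR/(P+R)=2TP/(2TP+FP+FN)=262/376=0.6968
0.8125 > 0.6968 → Model A

Model A


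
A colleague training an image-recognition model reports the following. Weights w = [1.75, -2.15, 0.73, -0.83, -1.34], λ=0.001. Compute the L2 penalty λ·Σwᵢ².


‖w‖₂² = (1.75)² + (-2.15)² + (0.73)² + (-0.83)² + (-1.34)²
     = 3.0625 + 4.6225 + 0.5329 + 0.6889 + 1.7956
     = 10.7024
λ·‖w‖₂² = 0.001·10.7024 = 0.010702

0.010702


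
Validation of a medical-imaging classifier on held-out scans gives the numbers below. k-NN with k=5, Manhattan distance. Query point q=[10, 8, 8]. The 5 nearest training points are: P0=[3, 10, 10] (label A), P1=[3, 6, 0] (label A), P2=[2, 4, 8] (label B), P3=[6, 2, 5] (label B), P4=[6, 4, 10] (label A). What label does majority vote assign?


d(q,P0) = 11  (label A)
d(q,P1) = 17  (label A)
d(q,P2) = 12  (label B)
d(q,P3) = 13  (label B)
d(q,P4) = 10  (label A)
Votes: A=3, B=2
Majority → A

A


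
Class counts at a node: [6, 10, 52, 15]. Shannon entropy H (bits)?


Probabilities: [6/83, 10/83, 52/83, 15/83] ≈ [0.0723, 0.1205, 0.6265, 0.1807]
H = -((6/83)·log₂(6/83) + (10/83)·log₂(10/83) + (52/83)·log₂(52/83) + (15/83)·log₂(15/83))
  = 1.5105 bits

1.5105 bits


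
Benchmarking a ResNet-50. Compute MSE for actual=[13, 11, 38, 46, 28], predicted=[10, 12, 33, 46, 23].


Squared errors: (13-10)²=9, (11-12)²=1, (38-33)²=25, (46-46)²=0, (28-23)²=25
Sum = 60
MSE = 60/5 = 12

12


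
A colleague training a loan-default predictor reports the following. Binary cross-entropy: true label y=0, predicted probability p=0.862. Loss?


BCE = -[y·ln(p) + (1-y)·ln(1-p)]
= -0 - 1·ln(1-0.862)
= -ln(0.138) = 1.9805

1.9805


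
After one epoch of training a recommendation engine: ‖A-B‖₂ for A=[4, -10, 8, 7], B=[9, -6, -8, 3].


d = √((4-9)² + (-10+ 6)² + (8+ 8)² + (7-3)²)
  = √(25 + 16 + 256 + 16)
  = √313 = 17.6918

17.6918


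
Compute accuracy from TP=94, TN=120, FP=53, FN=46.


Accuracy = (TP+TN)/(TP+TN+FP+FN)
= (94+120)/(313)
= 214/313 = 68.37%

68.37%


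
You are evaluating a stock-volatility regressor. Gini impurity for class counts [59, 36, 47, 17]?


Probabilities: [59/159, 36/159, 47/159, 17/159] ≈ [0.3711, 0.2264, 0.2956, 0.1069]
Σpᵢ² = (3481 + 1296 + 2209 + 289)/159² = 7275/25281
Gini = 1 - Σpᵢ² = 1 - 7275/25281 = 0.7122

0.7122


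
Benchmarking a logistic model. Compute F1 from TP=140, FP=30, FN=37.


Precision = 140/170 = 0.8235
Recall = 140/177 = 0.791
F1 = 2·P·R/(P+R) = 2·TP/(2·TP+FP+FN) = 280/(280+30+37) = 280/347 = 0.8069

0.8069


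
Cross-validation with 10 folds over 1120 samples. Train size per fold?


Fold size = 1120/10 = 112
Training per fold = 1120 - 112 = 1008

1008


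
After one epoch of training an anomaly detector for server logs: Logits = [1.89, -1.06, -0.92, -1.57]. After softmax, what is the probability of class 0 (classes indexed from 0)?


Exponentials: e^1.89=6.6194, e^-1.06=0.3465, e^-0.92=0.3985, e^-1.57=0.208
Sum = 7.5724
Softmax = [0.8741, 0.0458, 0.0526, 0.0275]
p[0] = 6.6194/7.5724 = 0.8741

0.8741


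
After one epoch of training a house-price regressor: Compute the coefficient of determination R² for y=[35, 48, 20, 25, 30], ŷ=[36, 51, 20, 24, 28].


ȳ = 31.6
SS_res = Σ(y-ŷ)² = 15
SS_tot = Σ(y-ȳ)² = 461.2
R² = 1 - SS_res/SS_tot = 1 - 0.0325 = 0.9675

0.9675


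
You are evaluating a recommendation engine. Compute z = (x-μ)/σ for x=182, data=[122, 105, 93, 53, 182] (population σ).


μ = 111, σ = 42.1568
z = (182 - 111)/42.1568 = 1.6842

1.6842


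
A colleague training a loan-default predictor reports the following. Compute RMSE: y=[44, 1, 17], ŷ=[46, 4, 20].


MSE = 22/3 = 7.3333
RMSE = √(22/3) = 2.708

2.708


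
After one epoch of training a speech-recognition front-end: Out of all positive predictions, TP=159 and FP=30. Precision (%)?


Precision = TP/(TP+FP)
= 159/(159+30)
= 159/189 = 84.13%

84.13%


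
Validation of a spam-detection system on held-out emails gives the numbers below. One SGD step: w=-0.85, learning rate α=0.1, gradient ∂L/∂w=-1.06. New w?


w_new = w - α·∇
= -0.85 - 0.1·-1.06
= -0.85 + 0.106
= -0.744

-0.744


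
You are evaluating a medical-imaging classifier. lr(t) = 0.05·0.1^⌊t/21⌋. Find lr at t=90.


n_drops = ⌊90/21⌋ = 4
lr = 0.05·0.1^4 = 0.05·0.0001 = 0.000005

0.000005


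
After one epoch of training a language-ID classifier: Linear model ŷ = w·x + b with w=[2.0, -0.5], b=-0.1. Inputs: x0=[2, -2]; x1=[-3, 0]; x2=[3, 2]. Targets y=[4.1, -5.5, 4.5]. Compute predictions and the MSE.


ŷ0 = (2.0)·(2) + (-0.5)·(-2) - 0.1 = 4.9
ŷ1 = (2.0)·(-3) + (-0.5)·(0) - 0.1 = -6.1
ŷ2 = (2.0)·(3) + (-0.5)·(2) - 0.1 = 4.9
errors² = [0.64, 0.36, 0.16]
MSE = 1.1600/3 = 0.3867

0.3867


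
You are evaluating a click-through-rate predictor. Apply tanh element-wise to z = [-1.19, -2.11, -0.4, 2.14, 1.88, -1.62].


tanh(-1.19) = -0.8306
tanh(-2.11) = -0.971
tanh(-0.4) = -0.3799
tanh(2.14) = 0.9727
tanh(1.88) = 0.9545
tanh(-1.62) = -0.9246
result = [-0.8306, -0.971, -0.3799, 0.9727, 0.9545, -0.9246]

[-0.8306, -0.971, -0.3799, 0.9727, 0.9545, -0.9246]


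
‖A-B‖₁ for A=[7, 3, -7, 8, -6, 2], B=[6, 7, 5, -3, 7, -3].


d = |7-6| + |3-7| + |-7-5| + |8+ 3| + |-6-7| + |2+ 3|
  = 1 + 4 + 12 + 11 + 13 + 5
  = 46

46


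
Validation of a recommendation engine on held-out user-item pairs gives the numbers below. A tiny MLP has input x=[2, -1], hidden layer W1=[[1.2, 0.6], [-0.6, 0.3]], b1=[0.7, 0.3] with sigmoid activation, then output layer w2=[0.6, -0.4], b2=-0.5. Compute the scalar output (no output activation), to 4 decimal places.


z1[0] = (1.2)·(2) + (0.6)·(-1) + 0.7 = 2.5
z1[1] = (-0.6)·(2) + (0.3)·(-1) + 0.3 = -1.2
h = sigmoid(z1) = [0.9241, 0.2315]
output = (0.6)·(0.9241) + (-0.4)·(0.2315) - 0.5 = -0.0381

-0.0381


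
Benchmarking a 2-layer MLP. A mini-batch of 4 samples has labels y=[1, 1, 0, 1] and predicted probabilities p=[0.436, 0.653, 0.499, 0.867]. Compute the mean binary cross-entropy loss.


L[0] = -ln(0.436) = 0.8301
L[1] = -ln(0.653) = 0.4262
L[2] = -ln(1-0.499) = -ln(0.501) = 0.6911
L[3] = -ln(0.867) = 0.1427
mean = (0.8301 + 0.4262 + 0.6911 + 0.1427)/4 = 0.5225

0.5225


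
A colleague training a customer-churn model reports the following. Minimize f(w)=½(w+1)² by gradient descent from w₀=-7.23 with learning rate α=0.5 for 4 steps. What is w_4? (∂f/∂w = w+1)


step 1: grad = -7.23+1 = -6.23; w = -7.23 - 0.5·(-6.23) = -4.115
step 2: grad = -4.115+1 = -3.115; w = -4.115 - 0.5·(-3.115) = -2.5575
step 3: grad = -2.5575+1 = -1.5575; w = -2.5575 - 0.5·(-1.5575) = -1.77875
step 4: grad = -1.77875+1 = -0.77875; w = -1.77875 - 0.5·(-0.77875) = -1.389375

-1.389375


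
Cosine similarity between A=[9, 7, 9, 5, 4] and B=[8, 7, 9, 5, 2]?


A·B = 9·8 + 7·7 + 9·9 + 5·5 + 4·2 = 235
‖A‖ = √252 = 15.8745, ‖B‖ = √223 = 14.9332
cos = 235/(√252·√223) = 235/√56196 = 0.9913

0.9913


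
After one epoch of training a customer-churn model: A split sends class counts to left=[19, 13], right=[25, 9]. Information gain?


Parent = [44, 22], H_parent = 0.9183
H_left = 0.9745 (n=32), H_right = 0.8338 (n=34)
H_children = (32/66)·0.9745 + (34/66)·0.8338 = 0.902
IG = 0.9183 - 0.902 = 0.0163

0.0163


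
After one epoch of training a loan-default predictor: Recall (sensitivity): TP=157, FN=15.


Recall = TP/(TP+FN)
= 157/(157+15)
= 157/172 = 91.28%

91.28%


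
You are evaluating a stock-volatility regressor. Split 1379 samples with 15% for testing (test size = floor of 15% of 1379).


Test = ⌊1379·15/100⌋ = 206
Train = 1379 - 206 = 1173

Train: 1173, Test: 206


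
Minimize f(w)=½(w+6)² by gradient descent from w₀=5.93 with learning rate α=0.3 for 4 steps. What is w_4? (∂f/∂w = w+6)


step 1: grad = 5.93+6 = 11.93; w = 5.93 - 0.3·(11.93) = 2.351
step 2: grad = 2.351+6 = 8.351; w = 2.351 - 0.3·(8.351) = -0.1543
step 3: grad = -0.1543+6 = 5.8457; w = -0.1543 - 0.3·(5.8457) = -1.90801
step 4: grad = -1.90801+6 = 4.09199; w = -1.90801 - 0.3·(4.09199) = -3.135607

-3.135607


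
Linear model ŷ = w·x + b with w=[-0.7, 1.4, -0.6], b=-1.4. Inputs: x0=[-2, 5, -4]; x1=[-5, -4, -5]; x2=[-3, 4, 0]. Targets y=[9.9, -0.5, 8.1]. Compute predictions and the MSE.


ŷ0 = (-0.7)·(-2) + (1.4)·(5) + (-0.6)·(-4) - 1.4 = 9.4
ŷ1 = (-0.7)·(-5) + (1.4)·(-4) + (-0.6)·(-5) - 1.4 = -0.5
ŷ2 = (-0.7)·(-3) + (1.4)·(4) + (-0.6)·(0) - 1.4 = 6.3
errors² = [0.25, 0.0, 3.24]
MSE = 3.4900/3 = 1.1633

1.1633


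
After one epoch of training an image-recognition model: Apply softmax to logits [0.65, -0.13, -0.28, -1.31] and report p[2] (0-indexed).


Exponentials: e^0.65=1.9155, e^-0.13=0.8781, e^-0.28=0.7558, e^-1.31=0.2698
Sum = 3.8192
Softmax = [0.5016, 0.2299, 0.1979, 0.0706]
p[2] = 0.7558/3.8192 = 0.1979

0.1979


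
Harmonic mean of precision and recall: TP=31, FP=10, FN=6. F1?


Precision = 31/41 = 0.7561
Recall = 31/37 = 0.8378
F1 = 2·P·R/(P+R) = 2·TP/(2·TP+FP+FN) = 62/(62+10+6) = 62/78 = 0.7949

0.7949


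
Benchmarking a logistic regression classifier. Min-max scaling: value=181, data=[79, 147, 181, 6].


min=6, max=181
(181-6)/(181-6) = 175/175 = 1.0

1.0


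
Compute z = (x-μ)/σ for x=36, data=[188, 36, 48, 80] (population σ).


μ = 88, σ = 59.9333
z = (36 - 88)/59.9333 = -0.8676

-0.8676


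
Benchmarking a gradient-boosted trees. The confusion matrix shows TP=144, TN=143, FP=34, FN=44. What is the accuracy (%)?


Accuracy = (TP+TN)/(TP+TN+FP+FN)
= (144+143)/(365)
= 287/365 = 78.63%

78.63%


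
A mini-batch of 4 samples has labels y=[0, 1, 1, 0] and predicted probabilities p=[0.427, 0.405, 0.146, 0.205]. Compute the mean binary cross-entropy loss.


L[0] = -ln(1-0.427) = -ln(0.573) = 0.5569
L[1] = -ln(0.405) = 0.9039
L[2] = -ln(0.146) = 1.9241
L[3] = -ln(1-0.205) = -ln(0.795) = 0.2294
mean = (0.5569 + 0.9039 + 1.9241 + 0.2294)/4 = 0.9036

0.9036


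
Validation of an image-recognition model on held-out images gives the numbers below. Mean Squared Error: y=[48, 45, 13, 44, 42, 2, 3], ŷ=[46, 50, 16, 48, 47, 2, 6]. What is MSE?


Squared errors: (48-46)²=4, (45-50)²=25, (13-16)²=9, (44-48)²=16, (42-47)²=25, (2-2)²=0, (3-6)²=9
Sum = 88
MSE = 88/7 = 88/7

88/7


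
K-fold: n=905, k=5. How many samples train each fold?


Fold size = 905/5 = 181
Training per fold = 905 - 181 = 724

724


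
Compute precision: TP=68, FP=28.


Precision = TP/(TP+FP)
= 68/(68+28)
= 68/96 = 70.83%

70.83%


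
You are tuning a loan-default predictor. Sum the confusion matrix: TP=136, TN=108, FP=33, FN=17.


Total = TP + TN + FP + FN
= 136 + 108 + 33 + 17
= 294
(Predicted positive: 169, predicted negative: 125)

294


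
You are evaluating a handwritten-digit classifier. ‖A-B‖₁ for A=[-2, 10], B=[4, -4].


d = |-2-4| + |10+ 4|
  = 6 + 14
  = 20

20


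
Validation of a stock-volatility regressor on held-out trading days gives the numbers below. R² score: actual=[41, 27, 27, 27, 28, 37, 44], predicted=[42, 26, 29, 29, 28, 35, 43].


ȳ = 33
SS_res = Σ(y-ŷ)² = 15
SS_tot = Σ(y-ȳ)² = 334
R² = 1 - SS_res/SS_tot = 1 - 0.0449 = 0.9551

0.9551


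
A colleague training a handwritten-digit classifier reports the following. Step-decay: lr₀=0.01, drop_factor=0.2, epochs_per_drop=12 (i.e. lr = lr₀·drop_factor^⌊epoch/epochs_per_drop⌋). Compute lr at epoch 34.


n_drops = ⌊34/12⌋ = 2
lr = 0.01·0.2^2 = 0.01·0.04 = 0.0004

0.0004


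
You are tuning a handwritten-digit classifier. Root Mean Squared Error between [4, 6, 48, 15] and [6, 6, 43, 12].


MSE = 38/4 = 9.5
RMSE = √(38/4) = 3.0822

3.0822


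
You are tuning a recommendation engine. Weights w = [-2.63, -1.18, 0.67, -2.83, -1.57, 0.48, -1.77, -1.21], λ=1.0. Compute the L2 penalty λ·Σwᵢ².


‖w‖₂² = (-2.63)² + (-1.18)² + (0.67)² + (-2.83)² + (-1.57)² + (0.48)² + (-1.77)² + (-1.21)²
     = 6.9169 + 1.3924 + 0.4489 + 8.0089 + 2.4649 + 0.2304 + 3.1329 + 1.4641
     = 24.0594
λ·‖w‖₂² = 1.0·24.0594 = 24.0594

24.0594


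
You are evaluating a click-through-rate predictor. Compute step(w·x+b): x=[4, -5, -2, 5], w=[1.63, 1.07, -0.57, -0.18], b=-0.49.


z = (4)·(1.63) + (-5)·(1.07) + (-2)·(-0.57) + (5)·(-0.18) - 0.49
  = 0.92
step(z) = 1 (z≥0)

1


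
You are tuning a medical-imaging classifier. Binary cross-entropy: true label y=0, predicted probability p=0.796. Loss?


BCE = -[y·ln(p) + (1-y)·ln(1-p)]
= -0 - 1·ln(1-0.796)
= -ln(0.204) = 1.5896

1.5896


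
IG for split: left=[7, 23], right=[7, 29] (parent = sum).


Parent = [14, 52], H_parent = 0.7455
H_left = 0.7838 (n=30), H_right = 0.7107 (n=36)
H_children = (30/66)·0.7838 + (36/66)·0.7107 = 0.7439
IG = 0.7455 - 0.7439 = 0.0016

0.0016


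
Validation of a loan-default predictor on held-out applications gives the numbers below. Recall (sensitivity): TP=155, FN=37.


Recall = TP/(TP+FN)
= 155/(155+37)
= 155/192 = 80.73%

80.73%


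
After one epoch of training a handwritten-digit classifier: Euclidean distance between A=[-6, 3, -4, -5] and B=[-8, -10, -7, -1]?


d = √((-6+ 8)² + (3+ 10)² + (-4+ 7)² + (-5+ 1)²)
  = √(4 + 169 + 9 + 16)
  = √198 = 14.0712

14.0712


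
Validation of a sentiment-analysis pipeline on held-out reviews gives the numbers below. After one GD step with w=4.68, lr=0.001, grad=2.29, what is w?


w_new = w - α·∇
= 4.68 - 0.001·2.29
= 4.68 - 0.00229
= 4.67771

4.67771


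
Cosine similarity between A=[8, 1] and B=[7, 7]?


A·B = 8·7 + 1·7 = 63
‖A‖ = √65 = 8.0623, ‖B‖ = √98 = 9.8995
cos = 63/(√65·√98) = 63/√6370 = 0.7894

0.7894


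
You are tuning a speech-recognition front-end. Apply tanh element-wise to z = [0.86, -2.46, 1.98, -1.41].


tanh(0.86) = 0.6963
tanh(-2.46) = -0.9855
tanh(1.98) = 0.9626
tanh(-1.41) = -0.8875
result = [0.6963, -0.9855, 0.9626, -0.8875]

[0.6963, -0.9855, 0.9626, -0.8875]


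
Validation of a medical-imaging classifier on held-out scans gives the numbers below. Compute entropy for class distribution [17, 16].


Probabilities: [17/33, 16/33] ≈ [0.5152, 0.4848]
H = -((17/33)·log₂(17/33) + (16/33)·log₂(16/33))
  = 0.9993 bits

0.9993 bits


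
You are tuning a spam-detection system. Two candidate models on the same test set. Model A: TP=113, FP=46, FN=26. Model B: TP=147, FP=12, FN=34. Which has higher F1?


Model A: P=113/159=0.7107, R=113/139=0.8129, F1=2PR/(P+R)=2TP/(2TP+FP+FN)=226/298=0.7584
Model B: P=147/159=0.9245, R=147/181=0.8122, F1=2PR/(P+R)=2TP/(2TP+FP+FN)=294/340=0.8647
0.7584 < 0.8647 → Model B

Model B


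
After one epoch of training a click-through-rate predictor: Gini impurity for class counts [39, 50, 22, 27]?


Probabilities: [39/138, 50/138, 22/138, 27/138] ≈ [0.2826, 0.3623, 0.1594, 0.1957]
Σpᵢ² = (1521 + 2500 + 484 + 729)/138² = 5234/19044
Gini = 1 - Σpᵢ² = 1 - 5234/19044 = 0.7252

0.7252


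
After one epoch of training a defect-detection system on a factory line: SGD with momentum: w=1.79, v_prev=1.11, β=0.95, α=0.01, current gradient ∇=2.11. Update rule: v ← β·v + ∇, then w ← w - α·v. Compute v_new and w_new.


v_new = 0.95·1.11 + 2.11 = 1.0545 + 2.11 = 3.1645
w_new = 1.79 - 0.01·3.1645 = 1.79 - 0.031645 = 1.758355

v_new=3.1645, w_new=1.758355


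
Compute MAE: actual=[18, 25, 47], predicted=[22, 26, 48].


Absolute errors: |18-22|=4, |25-26|=1, |47-48|=1
Sum = 6
MAE = 6/3 = 2

2


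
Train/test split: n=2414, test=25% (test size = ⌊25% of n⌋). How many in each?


Test = ⌊2414·25/100⌋ = 603
Train = 2414 - 603 = 1811

Train: 1811, Test: 603


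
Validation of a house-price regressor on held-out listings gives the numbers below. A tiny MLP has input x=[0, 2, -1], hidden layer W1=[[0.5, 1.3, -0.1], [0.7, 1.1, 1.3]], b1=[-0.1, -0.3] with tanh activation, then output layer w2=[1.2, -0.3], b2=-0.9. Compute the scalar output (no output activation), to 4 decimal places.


z1[0] = (0.5)·(0) + (1.3)·(2) + (-0.1)·(-1) - 0.1 = 2.6
z1[1] = (0.7)·(0) + (1.1)·(2) + (1.3)·(-1) - 0.3 = 0.6
h = tanh(z1) = [0.989, 0.537]
output = (1.2)·(0.989) + (-0.3)·(0.537) - 0.9 = 0.1257

0.1257


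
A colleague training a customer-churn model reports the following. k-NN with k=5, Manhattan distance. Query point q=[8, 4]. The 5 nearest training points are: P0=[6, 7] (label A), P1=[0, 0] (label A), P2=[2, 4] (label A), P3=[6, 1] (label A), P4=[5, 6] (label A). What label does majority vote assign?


d(q,P0) = 5  (label A)
d(q,P1) = 12  (label A)
d(q,P2) = 6  (label A)
d(q,P3) = 5  (label A)
d(q,P4) = 5  (label A)
Votes: A=5, B=0
Majority → A

A


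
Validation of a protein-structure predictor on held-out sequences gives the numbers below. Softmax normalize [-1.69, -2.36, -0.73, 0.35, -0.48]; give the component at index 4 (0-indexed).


Exponentials: e^-1.69=0.1845, e^-2.36=0.0944, e^-0.73=0.4819, e^0.35=1.4191, e^-0.48=0.6188
Sum = 2.7987
Softmax = [0.0659, 0.0337, 0.1722, 0.507, 0.2211]
p[4] = 0.6188/2.7987 = 0.2211

0.2211


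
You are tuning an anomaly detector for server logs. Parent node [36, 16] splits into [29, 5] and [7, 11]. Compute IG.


Parent = [36, 16], H_parent = 0.8905
H_left = 0.6024 (n=34), H_right = 0.9641 (n=18)
H_children = (34/52)·0.6024 + (18/52)·0.9641 = 0.7276
IG = 0.8905 - 0.7276 = 0.1629

0.1629


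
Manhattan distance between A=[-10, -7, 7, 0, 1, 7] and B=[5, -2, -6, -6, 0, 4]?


d = |-10-5| + |-7+ 2| + |7+ 6| + |0+ 6| + |1-0| + |7-4|
  = 15 + 5 + 13 + 6 + 1 + 3
  = 43

43


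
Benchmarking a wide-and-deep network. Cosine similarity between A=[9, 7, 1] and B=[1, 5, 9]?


A·B = 9·1 + 7·5 + 1·9 = 53
‖A‖ = √131 = 11.4455, ‖B‖ = √107 = 10.3441
cos = 53/(√131·√107) = 53/√14017 = 0.4477

0.4477


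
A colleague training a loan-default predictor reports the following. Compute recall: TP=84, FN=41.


Recall = TP/(TP+FN)
= 84/(84+41)
= 84/125 = 67.2%

67.2%


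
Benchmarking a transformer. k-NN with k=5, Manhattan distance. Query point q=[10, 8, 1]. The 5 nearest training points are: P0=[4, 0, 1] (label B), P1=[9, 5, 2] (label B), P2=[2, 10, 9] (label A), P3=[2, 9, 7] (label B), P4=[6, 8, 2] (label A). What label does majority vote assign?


d(q,P0) = 14  (label B)
d(q,P1) = 5  (label B)
d(q,P2) = 18  (label A)
d(q,P3) = 15  (label B)
d(q,P4) = 5  (label A)
Votes: A=2, B=3
Majority → B

B


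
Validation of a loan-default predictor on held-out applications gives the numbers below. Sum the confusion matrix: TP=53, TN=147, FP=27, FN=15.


Total = TP + TN + FP + FN
= 53 + 147 + 27 + 15
= 242
(Predicted positive: 80, predicted negative: 162)

242


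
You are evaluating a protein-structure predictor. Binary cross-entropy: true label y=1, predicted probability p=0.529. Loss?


BCE = -[y·ln(p) + (1-y)·ln(1-p)]
= -1·ln(0.529) - 0
= -ln(0.529) = 0.6368

0.6368


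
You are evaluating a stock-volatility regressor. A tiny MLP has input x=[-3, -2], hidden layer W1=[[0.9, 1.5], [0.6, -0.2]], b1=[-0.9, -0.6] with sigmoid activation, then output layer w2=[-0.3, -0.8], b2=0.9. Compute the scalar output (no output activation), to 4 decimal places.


z1[0] = (0.9)·(-3) + (1.5)·(-2) - 0.9 = -6.6
z1[1] = (0.6)·(-3) + (-0.2)·(-2) - 0.6 = -2.0
h = sigmoid(z1) = [0.0014, 0.1192]
output = (-0.3)·(0.0014) + (-0.8)·(0.1192) + 0.9 = 0.8042

0.8042


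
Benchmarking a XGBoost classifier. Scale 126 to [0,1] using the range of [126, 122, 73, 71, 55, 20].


min=20, max=126
(126-20)/(126-20) = 106/106 = 1.0

1.0


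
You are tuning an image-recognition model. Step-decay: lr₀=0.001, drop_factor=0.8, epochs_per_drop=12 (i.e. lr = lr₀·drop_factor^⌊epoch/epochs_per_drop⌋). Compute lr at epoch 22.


n_drops = ⌊22/12⌋ = 1
lr = 0.001·0.8^1 = 0.001·0.8 = 0.0008

0.0008


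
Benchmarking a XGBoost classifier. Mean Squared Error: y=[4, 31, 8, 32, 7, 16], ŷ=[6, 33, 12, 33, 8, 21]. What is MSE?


Squared errors: (4-6)²=4, (31-33)²=4, (8-12)²=16, (32-33)²=1, (7-8)²=1, (16-21)²=25
Sum = 51
MSE = 51/6 = 17/2

17/2


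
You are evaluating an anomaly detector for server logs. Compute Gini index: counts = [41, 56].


Probabilities: [41/97, 56/97] ≈ [0.4227, 0.5773]
Σpᵢ² = (1681 + 3136)/97² = 4817/9409
Gini = 1 - Σpᵢ² = 1 - 4817/9409 = 0.488

0.488


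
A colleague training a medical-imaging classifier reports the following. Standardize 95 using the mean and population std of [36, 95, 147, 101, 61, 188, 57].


μ = 97.8571, σ = 49.8754
z = (95 - 97.8571)/49.8754 = -0.0573

-0.0573


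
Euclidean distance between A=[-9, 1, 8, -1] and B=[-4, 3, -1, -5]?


d = √((-9+ 4)² + (1-3)² + (8+ 1)² + (-1+ 5)²)
  = √(25 + 4 + 81 + 16)
  = √126 = 11.225

11.225


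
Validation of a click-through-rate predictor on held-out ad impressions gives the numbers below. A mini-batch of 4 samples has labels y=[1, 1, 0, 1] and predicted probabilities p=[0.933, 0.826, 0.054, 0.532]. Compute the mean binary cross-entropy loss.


L[0] = -ln(0.933) = 0.0694
L[1] = -ln(0.826) = 0.1912
L[2] = -ln(1-0.054) = -ln(0.946) = 0.0555
L[3] = -ln(0.532) = 0.6311
mean = (0.0694 + 0.1912 + 0.0555 + 0.6311)/4 = 0.2368

0.2368


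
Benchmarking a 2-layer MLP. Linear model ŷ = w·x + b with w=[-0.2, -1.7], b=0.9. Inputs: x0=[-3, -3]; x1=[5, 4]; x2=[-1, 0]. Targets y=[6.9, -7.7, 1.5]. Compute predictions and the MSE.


ŷ0 = (-0.2)·(-3) + (-1.7)·(-3) + 0.9 = 6.6
ŷ1 = (-0.2)·(5) + (-1.7)·(4) + 0.9 = -6.9
ŷ2 = (-0.2)·(-1) + (-1.7)·(0) + 0.9 = 1.1
errors² = [0.09, 0.64, 0.16]
MSE = 0.8900/3 = 0.2967

0.2967


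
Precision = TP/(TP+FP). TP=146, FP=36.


Precision = TP/(TP+FP)
= 146/(146+36)
= 146/182 = 80.22%

80.22%


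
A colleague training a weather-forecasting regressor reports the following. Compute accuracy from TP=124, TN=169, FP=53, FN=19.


Accuracy = (TP+TN)/(TP+TN+FP+FN)
= (124+169)/(365)
= 293/365 = 80.27%

80.27%


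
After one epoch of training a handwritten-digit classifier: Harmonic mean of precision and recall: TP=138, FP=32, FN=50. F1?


Precision = 138/170 = 0.8118
Recall = 138/188 = 0.734
F1 = 2·P·R/(P+R) = 2·TP/(2·TP+FP+FN) = 276/(276+32+50) = 276/358 = 0.7709

0.7709


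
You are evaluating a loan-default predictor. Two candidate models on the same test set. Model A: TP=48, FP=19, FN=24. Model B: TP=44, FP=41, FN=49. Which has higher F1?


Model A: P=48/67=0.7164, R=48/72=0.6667, F1=2PR/(P+R)=2TP/(2TP+FP+FN)=96/139=0.6906
Model B: P=44/85=0.5176, R=44/93=0.4731, F1=2PR/(P+R)=2TP/(2TP+FP+FN)=88/178=0.4944
0.6906 > 0.4944 → Model A

Model A


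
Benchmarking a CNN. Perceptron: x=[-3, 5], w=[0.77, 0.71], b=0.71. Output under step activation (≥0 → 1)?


z = (-3)·(0.77) + (5)·(0.71) + 0.71
  = 1.95
step(z) = 1 (z≥0)

1


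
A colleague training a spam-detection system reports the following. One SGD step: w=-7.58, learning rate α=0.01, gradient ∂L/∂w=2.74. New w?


w_new = w - α·∇
= -7.58 - 0.01·2.74
= -7.58 - 0.0274
= -7.6074

-7.6074


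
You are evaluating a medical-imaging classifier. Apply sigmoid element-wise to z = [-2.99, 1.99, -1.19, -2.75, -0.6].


σ(-2.99) = 1/(1+e^2.99) = 0.0479
σ(1.99) = 1/(1+e^-1.99) = 0.8797
σ(-1.19) = 1/(1+e^1.19) = 0.2333
σ(-2.75) = 1/(1+e^2.75) = 0.0601
σ(-0.6) = 1/(1+e^0.6) = 0.3543
result = [0.0479, 0.8797, 0.2333, 0.0601, 0.3543]

[0.0479, 0.8797, 0.2333, 0.0601, 0.3543]


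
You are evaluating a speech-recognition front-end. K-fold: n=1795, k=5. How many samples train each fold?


Fold size = 1795/5 = 359
Training per fold = 1795 - 359 = 1436

1436


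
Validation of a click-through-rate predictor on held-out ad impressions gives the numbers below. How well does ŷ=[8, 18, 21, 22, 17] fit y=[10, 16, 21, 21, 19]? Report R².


ȳ = 17.4
SS_res = Σ(y-ŷ)² = 13
SS_tot = Σ(y-ȳ)² = 85.2
R² = 1 - SS_res/SS_tot = 1 - 0.1526 = 0.8474

0.8474


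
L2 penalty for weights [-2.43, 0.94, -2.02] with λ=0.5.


‖w‖₂² = (-2.43)² + (0.94)² + (-2.02)²
     = 5.9049 + 0.8836 + 4.0804
     = 10.8689
λ·‖w‖₂² = 0.5·10.8689 = 5.43445

5.43445


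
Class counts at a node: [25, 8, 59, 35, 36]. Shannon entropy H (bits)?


Probabilities: [25/163, 8/163, 59/163, 35/163, 36/163] ≈ [0.1534, 0.0491, 0.362, 0.2147, 0.2209]
H = -((25/163)·log₂(25/163) + (8/163)·log₂(8/163) + (59/163)·log₂(59/163) + (35/163)·log₂(35/163) + (36/163)·log₂(36/163))
  = 2.1167 bits

2.1167 bits


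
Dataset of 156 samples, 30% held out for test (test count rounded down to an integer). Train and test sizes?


Test = ⌊156·30/100⌋ = 46
Train = 156 - 46 = 110

Train: 110, Test: 46


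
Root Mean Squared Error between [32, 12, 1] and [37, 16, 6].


MSE = 66/3 = 22
RMSE = √(66/3) = 4.6904

4.6904


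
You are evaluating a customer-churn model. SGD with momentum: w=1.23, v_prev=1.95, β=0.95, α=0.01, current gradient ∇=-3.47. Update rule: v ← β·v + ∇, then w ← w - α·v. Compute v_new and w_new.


v_new = 0.95·1.95 - 3.47 = 1.8525 - 3.47 = -1.6175
w_new = 1.23 - 0.01·-1.6175 = 1.23 + 0.016175 = 1.246175

v_new=-1.6175, w_new=1.246175


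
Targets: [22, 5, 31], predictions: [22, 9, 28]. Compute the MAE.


Absolute errors: |22-22|=0, |5-9|=4, |31-28|=3
Sum = 7
MAE = 7/3 = 7/3

7/3


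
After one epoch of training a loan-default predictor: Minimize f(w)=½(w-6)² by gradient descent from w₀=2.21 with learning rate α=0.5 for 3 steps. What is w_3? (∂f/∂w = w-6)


step 1: grad = 2.21-6 = -3.79; w = 2.21 - 0.5·(-3.79) = 4.105
step 2: grad = 4.105-6 = -1.895; w = 4.105 - 0.5·(-1.895) = 5.0525
step 3: grad = 5.0525-6 = -0.9475; w = 5.0525 - 0.5·(-0.9475) = 5.52625

5.52625


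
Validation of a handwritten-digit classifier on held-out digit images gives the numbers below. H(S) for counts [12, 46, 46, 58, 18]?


Probabilities: [12/180, 46/180, 46/180, 58/180, 18/180] ≈ [0.0667, 0.2556, 0.2556, 0.3222, 0.1]
H = -((12/180)·log₂(12/180) + (46/180)·log₂(46/180) + (46/180)·log₂(46/180) + (58/180)·log₂(58/180) + (18/180)·log₂(18/180))
  = 2.1251 bits

2.1251 bits


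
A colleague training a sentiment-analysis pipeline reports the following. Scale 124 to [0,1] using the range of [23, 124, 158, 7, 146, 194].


min=7, max=194
(124-7)/(194-7) = 117/187 = 0.6257

0.6257


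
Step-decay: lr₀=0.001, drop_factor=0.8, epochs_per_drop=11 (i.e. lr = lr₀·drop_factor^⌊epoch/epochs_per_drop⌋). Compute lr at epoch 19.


n_drops = ⌊19/11⌋ = 1
lr = 0.001·0.8^1 = 0.001·0.8 = 0.0008

0.0008


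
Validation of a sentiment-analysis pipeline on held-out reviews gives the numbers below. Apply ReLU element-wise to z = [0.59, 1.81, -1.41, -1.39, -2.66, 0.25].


ReLU(0.59) = max(0, 0.59) = 0.59
ReLU(1.81) = max(0, 1.81) = 1.81
ReLU(-1.41) = max(0, -1.41) = 0.0
ReLU(-1.39) = max(0, -1.39) = 0.0
ReLU(-2.66) = max(0, -2.66) = 0.0
ReLU(0.25) = max(0, 0.25) = 0.25
result = [0.59, 1.81, 0.0, 0.0, 0.0, 0.25]

[0.59, 1.81, 0.0, 0.0, 0.0, 0.25]


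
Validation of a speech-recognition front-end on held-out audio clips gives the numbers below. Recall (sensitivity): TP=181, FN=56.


Recall = TP/(TP+FN)
= 181/(181+56)
= 181/237 = 76.37%

76.37%


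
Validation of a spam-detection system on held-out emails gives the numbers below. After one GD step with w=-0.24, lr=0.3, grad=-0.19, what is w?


w_new = w - α·∇
= -0.24 - 0.3·-0.19
= -0.24 + 0.057
= -0.183

-0.183


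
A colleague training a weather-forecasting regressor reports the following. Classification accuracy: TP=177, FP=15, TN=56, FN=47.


Accuracy = (TP+TN)/(TP+TN+FP+FN)
= (177+56)/(295)
= 233/295 = 78.98%

78.98%


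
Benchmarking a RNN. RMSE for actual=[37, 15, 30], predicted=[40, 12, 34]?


MSE = 34/3 = 11.3333
RMSE = √(34/3) = 3.3665

3.3665


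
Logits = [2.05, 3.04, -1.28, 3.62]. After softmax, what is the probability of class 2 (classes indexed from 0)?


Exponentials: e^2.05=7.7679, e^3.04=20.9052, e^-1.28=0.278, e^3.62=37.3376
Sum = 66.2887
Softmax = [0.1172, 0.3154, 0.0042, 0.5633]
p[2] = 0.278/66.2887 = 0.0042

0.0042


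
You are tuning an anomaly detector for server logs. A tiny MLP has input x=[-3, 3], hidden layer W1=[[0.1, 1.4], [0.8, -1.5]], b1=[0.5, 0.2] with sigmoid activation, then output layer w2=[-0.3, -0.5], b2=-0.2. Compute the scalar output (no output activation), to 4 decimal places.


z1[0] = (0.1)·(-3) + (1.4)·(3) + 0.5 = 4.4
z1[1] = (0.8)·(-3) + (-1.5)·(3) + 0.2 = -6.7
h = sigmoid(z1) = [0.9879, 0.0012]
output = (-0.3)·(0.9879) + (-0.5)·(0.0012) - 0.2 = -0.497

-0.497


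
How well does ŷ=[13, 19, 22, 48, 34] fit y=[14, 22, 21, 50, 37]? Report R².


ȳ = 28.8
SS_res = Σ(y-ŷ)² = 24
SS_tot = Σ(y-ȳ)² = 842.8
R² = 1 - SS_res/SS_tot = 1 - 0.0285 = 0.9715

0.9715


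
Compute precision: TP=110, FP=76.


Precision = TP/(TP+FP)
= 110/(110+76)
= 110/186 = 59.14%

59.14%


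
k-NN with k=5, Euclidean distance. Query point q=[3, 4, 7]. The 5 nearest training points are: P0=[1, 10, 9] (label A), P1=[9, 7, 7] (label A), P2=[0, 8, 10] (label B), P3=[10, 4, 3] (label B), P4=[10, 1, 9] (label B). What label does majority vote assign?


d(q,P0) = 6.6332  (label A)
d(q,P1) = 6.7082  (label A)
d(q,P2) = 5.831  (label B)
d(q,P3) = 8.0623  (label B)
d(q,P4) = 7.874  (label B)
Votes: A=2, B=3
Majority → B

B


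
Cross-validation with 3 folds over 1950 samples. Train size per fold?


Fold size = 1950/3 = 650
Training per fold = 1950 - 650 = 1300

1300


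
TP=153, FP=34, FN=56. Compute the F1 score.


Precision = 153/187 = 0.8182
Recall = 153/209 = 0.7321
F1 = 2·P·R/(P+R) = 2·TP/(2·TP+FP+FN) = 306/(306+34+56) = 306/396 = 0.7727

0.7727


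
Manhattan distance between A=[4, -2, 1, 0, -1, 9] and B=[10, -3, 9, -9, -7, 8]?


d = |4-10| + |-2+ 3| + |1-9| + |0+ 9| + |-1+ 7| + |9-8|
  = 6 + 1 + 8 + 9 + 6 + 1
  = 31

31


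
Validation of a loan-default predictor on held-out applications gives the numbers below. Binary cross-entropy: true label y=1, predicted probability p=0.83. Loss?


BCE = -[y·ln(p) + (1-y)·ln(1-p)]
= -1·ln(0.83) - 0
= -ln(0.83) = 0.1863

0.1863


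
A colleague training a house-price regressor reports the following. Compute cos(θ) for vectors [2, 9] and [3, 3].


A·B = 2·3 + 9·3 = 33
‖A‖ = √85 = 9.2195, ‖B‖ = √18 = 4.2426
cos = 33/(√85·√18) = 33/√1530 = 0.8437

0.8437


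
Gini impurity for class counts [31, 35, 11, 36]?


Probabilities: [31/113, 35/113, 11/113, 36/113] ≈ [0.2743, 0.3097, 0.0973, 0.3186]
Σpᵢ² = (961 + 1225 + 121 + 1296)/113² = 3603/12769
Gini = 1 - Σpᵢ² = 1 - 3603/12769 = 0.7178

0.7178


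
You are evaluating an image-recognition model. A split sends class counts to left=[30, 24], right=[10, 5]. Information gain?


Parent = [40, 29], H_parent = 0.9816
H_left = 0.9911 (n=54), H_right = 0.9183 (n=15)
H_children = (54/69)·0.9911 + (15/69)·0.9183 = 0.9753
IG = 0.9816 - 0.9753 = 0.0063

0.0063


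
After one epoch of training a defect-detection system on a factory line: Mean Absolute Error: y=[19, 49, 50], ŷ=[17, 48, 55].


Absolute errors: |19-17|=2, |49-48|=1, |50-55|=5
Sum = 8
MAE = 8/3 = 8/3

8/3


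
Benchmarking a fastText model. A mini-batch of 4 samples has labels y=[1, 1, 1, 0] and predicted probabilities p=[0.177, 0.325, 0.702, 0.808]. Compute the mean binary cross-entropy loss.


L[0] = -ln(0.177) = 1.7316
L[1] = -ln(0.325) = 1.1239
L[2] = -ln(0.702) = 0.3538
L[3] = -ln(1-0.808) = -ln(0.192) = 1.6503
mean = (1.7316 + 1.1239 + 0.3538 + 1.6503)/4 = 1.2149

1.2149


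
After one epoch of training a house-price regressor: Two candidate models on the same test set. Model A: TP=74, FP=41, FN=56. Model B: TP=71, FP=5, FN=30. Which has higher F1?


Model A: P=74/115=0.6435, R=74/130=0.5692, F1=2PR/(P+R)=2TP/(2TP+FP+FN)=148/245=0.6041
Model B: P=71/76=0.9342, R=71/101=0.703, F1=2PR/(P+R)=2TP/(2TP+FP+FN)=142/177=0.8023
0.6041 < 0.8023 → Model B

Model B


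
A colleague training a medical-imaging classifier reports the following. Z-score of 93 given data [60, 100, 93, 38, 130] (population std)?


μ = 84.2, σ = 32.0774
z = (93 - 84.2)/32.0774 = 0.2743

0.2743


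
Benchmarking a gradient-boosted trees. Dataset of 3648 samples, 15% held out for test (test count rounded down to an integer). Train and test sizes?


Test = ⌊3648·15/100⌋ = 547
Train = 3648 - 547 = 3101

Train: 3101, Test: 547


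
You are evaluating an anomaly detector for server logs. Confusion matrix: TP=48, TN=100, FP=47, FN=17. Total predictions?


Total = TP + TN + FP + FN
= 48 + 100 + 47 + 17
= 212
(Predicted positive: 95, predicted negative: 117)

212


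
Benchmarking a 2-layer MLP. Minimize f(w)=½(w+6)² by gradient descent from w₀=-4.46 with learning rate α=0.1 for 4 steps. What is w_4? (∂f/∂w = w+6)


step 1: grad = -4.46+6 = 1.54; w = -4.46 - 0.1·(1.54) = -4.614
step 2: grad = -4.614+6 = 1.386; w = -4.614 - 0.1·(1.386) = -4.7526
step 3: grad = -4.7526+6 = 1.2474; w = -4.7526 - 0.1·(1.2474) = -4.87734
step 4: grad = -4.87734+6 = 1.12266; w = -4.87734 - 0.1·(1.12266) = -4.989606

-4.989606


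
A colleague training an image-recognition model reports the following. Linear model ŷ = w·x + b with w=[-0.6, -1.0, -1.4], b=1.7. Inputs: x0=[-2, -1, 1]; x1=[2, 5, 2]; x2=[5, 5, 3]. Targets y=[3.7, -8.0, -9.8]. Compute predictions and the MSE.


ŷ0 = (-0.6)·(-2) + (-1.0)·(-1) + (-1.4)·(1) + 1.7 = 2.5
ŷ1 = (-0.6)·(2) + (-1.0)·(5) + (-1.4)·(2) + 1.7 = -7.3
ŷ2 = (-0.6)·(5) + (-1.0)·(5) + (-1.4)·(3) + 1.7 = -10.5
errors² = [1.44, 0.49, 0.49]
MSE = 2.4200/3 = 0.8067

0.8067


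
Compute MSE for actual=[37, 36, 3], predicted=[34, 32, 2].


Squared errors: (37-34)²=9, (36-32)²=16, (3-2)²=1
Sum = 26
MSE = 26/3 = 26/3

26/3


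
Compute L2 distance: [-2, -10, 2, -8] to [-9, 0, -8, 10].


d = √((-2+ 9)² + (-10-0)² + (2+ 8)² + (-8-10)²)
  = √(49 + 100 + 100 + 324)
  = √573 = 23.9374

23.9374


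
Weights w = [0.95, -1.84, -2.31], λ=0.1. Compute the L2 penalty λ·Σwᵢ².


‖w‖₂² = (0.95)² + (-1.84)² + (-2.31)²
     = 0.9025 + 3.3856 + 5.3361
     = 9.6242
λ·‖w‖₂² = 0.1·9.6242 = 0.96242

0.96242


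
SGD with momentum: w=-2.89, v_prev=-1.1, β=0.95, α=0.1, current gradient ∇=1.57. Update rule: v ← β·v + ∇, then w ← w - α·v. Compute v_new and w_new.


v_new = 0.95·-1.1 + 1.57 = -1.045 + 1.57 = 0.525
w_new = -2.89 - 0.1·0.525 = -2.89 - 0.0525 = -2.9425

v_new=0.525, w_new=-2.9425


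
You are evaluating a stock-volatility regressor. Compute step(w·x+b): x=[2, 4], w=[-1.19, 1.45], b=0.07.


z = (2)·(-1.19) + (4)·(1.45) + 0.07
  = 3.49
step(z) = 1 (z≥0)

1


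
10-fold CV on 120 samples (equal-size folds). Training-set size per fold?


Fold size = 120/10 = 12
Training per fold = 120 - 12 = 108

108


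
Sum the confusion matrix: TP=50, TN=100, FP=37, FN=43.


Total = TP + TN + FP + FN
= 50 + 100 + 37 + 43
= 230
(Predicted positive: 87, predicted negative: 143)

230


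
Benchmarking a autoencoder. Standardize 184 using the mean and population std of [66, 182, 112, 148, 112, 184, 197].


μ = 143, σ = 44.7118
z = (184 - 143)/44.7118 = 0.917

0.917


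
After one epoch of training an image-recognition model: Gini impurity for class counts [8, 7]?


Probabilities: [8/15, 7/15] ≈ [0.5333, 0.4667]
Σpᵢ² = (64 + 49)/15² = 113/225
Gini = 1 - Σpᵢ² = 1 - 113/225 = 0.4978

0.4978


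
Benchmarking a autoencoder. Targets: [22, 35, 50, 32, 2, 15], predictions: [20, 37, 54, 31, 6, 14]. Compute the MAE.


Absolute errors: |22-20|=2, |35-37|=2, |50-54|=4, |32-31|=1, |2-6|=4, |15-14|=1
Sum = 14
MAE = 14/6 = 7/3

7/3


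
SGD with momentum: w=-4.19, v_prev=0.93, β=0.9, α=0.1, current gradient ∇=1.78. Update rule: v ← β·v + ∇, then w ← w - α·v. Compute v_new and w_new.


v_new = 0.9·0.93 + 1.78 = 0.837 + 1.78 = 2.617
w_new = -4.19 - 0.1·2.617 = -4.19 - 0.2617 = -4.4517

v_new=2.617, w_new=-4.4517


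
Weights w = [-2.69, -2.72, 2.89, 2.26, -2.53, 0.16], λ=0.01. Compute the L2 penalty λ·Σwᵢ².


‖w‖₂² = (-2.69)² + (-2.72)² + (2.89)² + (2.26)² + (-2.53)² + (0.16)²
     = 7.2361 + 7.3984 + 8.3521 + 5.1076 + 6.4009 + 0.0256
     = 34.5207
λ·‖w‖₂² = 0.01·34.5207 = 0.345207

0.345207


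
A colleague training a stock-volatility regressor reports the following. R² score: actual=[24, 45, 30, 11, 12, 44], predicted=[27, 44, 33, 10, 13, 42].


ȳ = 27.6667
SS_res = Σ(y-ŷ)² = 25
SS_tot = Σ(y-ȳ)² = 1109.33
R² = 1 - SS_res/SS_tot = 1 - 0.0225 = 0.9775

0.9775


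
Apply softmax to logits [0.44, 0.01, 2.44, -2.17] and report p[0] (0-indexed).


Exponentials: e^0.44=1.5527, e^0.01=1.0101, e^2.44=11.473, e^-2.17=0.1142
Sum = 14.15
Softmax = [0.1097, 0.0714, 0.8108, 0.0081]
p[0] = 1.5527/14.15 = 0.1097

0.1097


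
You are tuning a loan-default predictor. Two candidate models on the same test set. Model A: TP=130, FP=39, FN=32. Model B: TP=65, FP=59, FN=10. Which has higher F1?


Model A: P=130/169=0.7692, R=130/162=0.8025, F1=2PR/(P+R)=2TP/(2TP+FP+FN)=260/331=0.7855
Model B: P=65/124=0.5242, R=65/75=0.8667, F1=2PR/(P+R)=2TP/(2TP+FP+FN)=130/199=0.6533
0.7855 > 0.6533 → Model A

Model A


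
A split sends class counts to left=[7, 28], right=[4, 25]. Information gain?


Parent = [11, 53], H_parent = 0.662
H_left = 0.7219 (n=35), H_right = 0.5788 (n=29)
H_children = (35/64)·0.7219 + (29/64)·0.5788 = 0.6571
IG = 0.662 - 0.6571 = 0.0049

0.0049


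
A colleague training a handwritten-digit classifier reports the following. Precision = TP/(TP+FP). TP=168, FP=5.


Precision = TP/(TP+FP)
= 168/(168+5)
= 168/173 = 97.11%

97.11%


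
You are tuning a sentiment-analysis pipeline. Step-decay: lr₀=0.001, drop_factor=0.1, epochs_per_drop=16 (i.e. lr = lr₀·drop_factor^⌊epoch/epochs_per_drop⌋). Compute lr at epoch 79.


n_drops = ⌊79/16⌋ = 4
lr = 0.001·0.1^4 = 0.001·0.0001 = 0.0000001

0.0000001


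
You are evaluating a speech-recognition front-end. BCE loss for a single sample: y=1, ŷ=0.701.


BCE = -[y·ln(p) + (1-y)·ln(1-p)]
= -1·ln(0.701) - 0
= -ln(0.701) = 0.3552

0.3552


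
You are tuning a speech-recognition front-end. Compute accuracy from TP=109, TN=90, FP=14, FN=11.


Accuracy = (TP+TN)/(TP+TN+FP+FN)
= (109+90)/(224)
= 199/224 = 88.84%

88.84%


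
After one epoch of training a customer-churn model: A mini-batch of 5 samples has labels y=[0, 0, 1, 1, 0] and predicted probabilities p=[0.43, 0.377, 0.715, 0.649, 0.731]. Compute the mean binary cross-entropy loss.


L[0] = -ln(1-0.43) = -ln(0.57) = 0.5621
L[1] = -ln(1-0.377) = -ln(0.623) = 0.4732
L[2] = -ln(0.715) = 0.3355
L[3] = -ln(0.649) = 0.4323
L[4] = -ln(1-0.731) = -ln(0.269) = 1.313
mean = (0.5621 + 0.4732 + 0.3355 + 0.4323 + 1.313)/5 = 0.6232

0.6232


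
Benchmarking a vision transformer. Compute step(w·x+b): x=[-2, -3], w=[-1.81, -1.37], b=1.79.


z = (-2)·(-1.81) + (-3)·(-1.37) + 1.79
  = 9.52
step(z) = 1 (z≥0)

1
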